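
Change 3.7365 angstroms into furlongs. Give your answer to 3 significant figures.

1 angstrom = 4.97097e-13 furlongs.
Then 3.7365 × 4.97097e-13 ≈ 1.86e-12 furlong.

1.86e-12 furlong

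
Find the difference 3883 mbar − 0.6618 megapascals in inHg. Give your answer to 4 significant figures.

-80.76 inHg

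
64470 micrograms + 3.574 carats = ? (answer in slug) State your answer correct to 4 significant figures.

5.340 × 10^-5 slugs

64470 μg = 4.41760 × 10^-6 slug and 3.574 ct = 4.89794 × 10^-5 slug.
4.41760 × 10^-6 + 4.89794 × 10^-5 ≈ 5.340 × 10^-5 slug.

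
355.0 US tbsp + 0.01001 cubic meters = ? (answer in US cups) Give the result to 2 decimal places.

64.50 US cups

355.0 US tbsp = 22.1875 US cup and 0.01001 m³ = 42.3098 US cup.
22.1875 + 42.3098 ≈ 64.50 US cup.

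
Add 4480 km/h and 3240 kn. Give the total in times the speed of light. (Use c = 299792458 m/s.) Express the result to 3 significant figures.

9.71 × 10^-6 c

4480 km/h = 4.15102 × 10^-6 c and 3240 kn = 5.55985 × 10^-6 c.
4.15102 × 10^-6 + 5.55985 × 10^-6 ≈ 9.71 × 10^-6 c.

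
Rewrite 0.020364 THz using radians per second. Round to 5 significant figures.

1.2795e+11 radians per second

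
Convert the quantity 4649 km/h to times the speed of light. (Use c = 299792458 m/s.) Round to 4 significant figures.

1 kilometer per hour = 9.26567 × 10^-10 c.
Thus 4649 × 9.26567 × 10^-10 ≈ 4.308 × 10^-6 c.

4.308 × 10^-6 times the speed of light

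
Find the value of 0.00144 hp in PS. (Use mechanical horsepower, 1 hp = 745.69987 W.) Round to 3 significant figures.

1 horsepower = 1.01387 PS.
Then 0.00144 × 1.01387 ≈ 0.00146 PS.

0.00146 PS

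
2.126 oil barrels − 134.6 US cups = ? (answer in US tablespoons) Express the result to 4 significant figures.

20710 US tbsp

2.126 bbl = 22858.8 US tbsp and 134.6 US cup = 2153.60 US tbsp.
22858.8 − 2153.60 ≈ 20710 US tbsp.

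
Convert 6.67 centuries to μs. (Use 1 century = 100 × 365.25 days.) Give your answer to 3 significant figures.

2.10 × 10^16 μs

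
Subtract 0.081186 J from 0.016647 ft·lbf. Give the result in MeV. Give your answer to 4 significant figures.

0.016647 ft·lbf = 1.408727e+11 MeV and 0.081186 J = 5.067232e+11 MeV.
1.408727e+11 − 5.067232e+11 ≈ -3.659e+11 MeV.

-3.659e+11 MeV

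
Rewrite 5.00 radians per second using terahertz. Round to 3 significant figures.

1 radian per second = 1.59155 × 10^-13 terahertz.
So 5.00 × 1.59155 × 10^-13 ≈ 7.96 × 10^-13 THz.

7.96 × 10^-13 THz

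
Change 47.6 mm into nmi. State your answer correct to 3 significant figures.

2.57e-5 nautical miles

1 millimeter = 5.39957e-7 nautical miles.
So 47.6 × 5.39957e-7 ≈ 2.57e-5 nmi.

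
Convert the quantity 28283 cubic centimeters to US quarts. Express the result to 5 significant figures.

29.886 US qt

1 cubic centimeter = 0.00105669 US qt.
Thus 28283 × 0.00105669 ≈ 29.886 US qt.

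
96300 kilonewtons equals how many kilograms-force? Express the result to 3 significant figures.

9.82e+6 kgf

1 kN = 101.972 kgf.
So 96300 × 101.972 ≈ 9.82e+6 kgf.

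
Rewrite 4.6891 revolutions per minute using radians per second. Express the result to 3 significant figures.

0.491 radians per second

1 revolution per minute = 0.104720 rad/s.
Then 4.6891 × 0.104720 ≈ 0.491 rad/s.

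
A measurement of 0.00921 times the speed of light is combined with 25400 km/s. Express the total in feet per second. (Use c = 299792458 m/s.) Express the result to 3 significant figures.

9.24 × 10^7 feet per second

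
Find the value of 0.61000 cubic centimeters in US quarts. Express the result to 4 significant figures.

0.0006446 US qt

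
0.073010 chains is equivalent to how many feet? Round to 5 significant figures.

4.8187 feet

1 chain = 66.0000 feet.
So 0.073010 × 66.0000 ≈ 4.8187 ft.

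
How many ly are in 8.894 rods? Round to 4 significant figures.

4.728 × 10^-15 light-years

1 rod = 5.31587 × 10^-16 light-years.
8.894 × 5.31587 × 10^-16 ≈ 4.728 × 10^-15 ly.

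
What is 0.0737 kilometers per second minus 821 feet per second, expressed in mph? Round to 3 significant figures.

0.0737 km/s = 164.862 mph and 821 ft/s = 559.773 mph.
164.862 − 559.773 ≈ -395 mph.

-395 mph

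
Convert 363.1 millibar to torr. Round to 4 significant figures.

272.3 torr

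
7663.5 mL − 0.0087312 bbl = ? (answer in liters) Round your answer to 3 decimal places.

6.275 L

7663.5 mL = 7.66350 L and 0.0087312 bbl = 1.38815 L.
7.66350 − 1.38815 ≈ 6.275 L.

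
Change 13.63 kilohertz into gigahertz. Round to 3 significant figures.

1 kHz = 1.00000e-6 GHz.
Then 13.63 × 1.00000e-6 ≈ 1.36e-5 GHz.

1.36e-5 GHz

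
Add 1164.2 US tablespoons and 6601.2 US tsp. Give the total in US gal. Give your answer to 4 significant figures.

1164.2 US tbsp = 4.54766 US gal and 6601.2 US tsp = 8.59531 US gal.
4.54766 + 8.59531 ≈ 13.14 US gal.

13.14 US gallons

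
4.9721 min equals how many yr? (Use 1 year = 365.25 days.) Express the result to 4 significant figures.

1 min = 1.90129 × 10^-6 yr.
Thus 4.9721 × 1.90129 × 10^-6 ≈ 9.453 × 10^-6 yr.

9.453 × 10^-6 years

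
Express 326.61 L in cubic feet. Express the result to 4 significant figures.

1 L = 0.0353147 ft³.
326.61 × 0.0353147 ≈ 11.53 ft³.

11.53 ft³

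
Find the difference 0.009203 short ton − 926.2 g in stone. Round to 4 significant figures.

1.169 stone

0.009203 short ton = 1.31471 st and 926.2 g = 0.145852 st.
1.31471 − 0.145852 ≈ 1.169 st.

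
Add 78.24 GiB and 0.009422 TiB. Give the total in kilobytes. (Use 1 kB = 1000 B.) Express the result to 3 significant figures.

78.24 GiB = 8.40096 × 10^7 kB and 0.009422 TiB = 1.03596 × 10^7 kB.
8.40096 × 10^7 + 1.03596 × 10^7 ≈ 9.44 × 10^7 kB.

9.44 × 10^7 kB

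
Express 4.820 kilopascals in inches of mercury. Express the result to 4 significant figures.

1.423 inches of mercury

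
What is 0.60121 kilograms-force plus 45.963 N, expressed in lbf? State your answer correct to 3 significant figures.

11.7 lbf

0.60121 kgf = 1.32544 lbf and 45.963 N = 10.3329 lbf.
1.32544 + 10.3329 ≈ 11.7 lbf.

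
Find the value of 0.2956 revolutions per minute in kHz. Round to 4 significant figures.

1 rpm = 1.66667 × 10^-5 kilohertz.
So 0.2956 × 1.66667 × 10^-5 ≈ 4.927 × 10^-6 kHz.

4.927 × 10^-6 kHz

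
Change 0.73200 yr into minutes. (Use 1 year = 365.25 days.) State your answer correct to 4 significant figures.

385000 min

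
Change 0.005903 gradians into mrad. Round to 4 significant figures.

1 grad = 15.7080 milliradians.
Then 0.005903 × 15.7080 ≈ 0.09272 mrad.

0.09272 mrad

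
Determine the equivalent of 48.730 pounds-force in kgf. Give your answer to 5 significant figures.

1 pound-force = 0.453592 kilograms-force.
Thus 48.730 × 0.453592 ≈ 22.104 kgf.

22.104 kilograms-force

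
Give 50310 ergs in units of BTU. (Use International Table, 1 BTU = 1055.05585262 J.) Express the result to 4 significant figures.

1 erg = 9.47817 × 10^-11 BTU.
So 50310 × 9.47817 × 10^-11 ≈ 4.768 × 10^-6 BTU.

4.768 × 10^-6 BTU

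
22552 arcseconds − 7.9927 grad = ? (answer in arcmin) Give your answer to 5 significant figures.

22552 arcsec = 375.867 arcmin and 7.9927 grad = 431.606 arcmin.
375.867 − 431.606 ≈ -55.739 arcmin.

-55.739 arcmin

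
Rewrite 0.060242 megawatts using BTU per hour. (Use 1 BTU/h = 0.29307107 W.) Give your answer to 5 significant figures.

205550 BTU per hour

1 megawatt = 3.41214e+6 BTU/h.
Thus 0.060242 × 3.41214e+6 ≈ 205550 BTU/h.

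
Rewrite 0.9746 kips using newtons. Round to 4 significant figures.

1 kip = 4448.22 N.
0.9746 × 4448.22 ≈ 4335 N.

4335 newtons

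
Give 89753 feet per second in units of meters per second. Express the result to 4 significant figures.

27360 meters per second

1 ft/s = 0.304800 meters per second.
Thus 89753 × 0.304800 ≈ 27360 m/s.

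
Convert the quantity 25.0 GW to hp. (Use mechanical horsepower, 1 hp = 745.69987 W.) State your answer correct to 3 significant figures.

3.35e+7 hp

1 GW = 1.34102e+6 hp.
25.0 × 1.34102e+6 ≈ 3.35e+7 hp.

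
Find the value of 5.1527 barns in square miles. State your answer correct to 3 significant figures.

1 barn = 3.86102 × 10^-35 square miles.
Thus 5.1527 × 3.86102 × 10^-35 ≈ 1.99 × 10^-34 mi².

1.99 × 10^-34 square miles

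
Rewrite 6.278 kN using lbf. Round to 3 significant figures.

1 kilonewton = 224.809 lbf.
Thus 6.278 × 224.809 ≈ 1410 lbf.

1410 lbf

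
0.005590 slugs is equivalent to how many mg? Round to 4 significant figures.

81580 milligrams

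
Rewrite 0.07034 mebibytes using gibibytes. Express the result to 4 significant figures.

1 mebibyte = 0.0009765625 GiB.
Then 0.07034 × 0.0009765625 ≈ 6.869 × 10^-5 GiB.

6.869 × 10^-5 gibibytes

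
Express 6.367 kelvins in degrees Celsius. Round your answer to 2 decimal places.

-266.78 °C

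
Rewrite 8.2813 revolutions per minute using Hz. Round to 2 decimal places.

0.14 Hz

1 rpm = 0.0166667 hertz.
8.2813 × 0.0166667 ≈ 0.14 Hz.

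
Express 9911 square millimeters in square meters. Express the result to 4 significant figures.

0.009911 m²

1 square millimeter = 1.00000 × 10^-6 m².
Thus 9911 × 1.00000 × 10^-6 ≈ 0.009911 m².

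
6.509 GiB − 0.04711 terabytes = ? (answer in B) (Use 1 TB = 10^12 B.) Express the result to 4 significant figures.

-4.012e+10 B

6.509 GiB = 6.98899e+9 B and 0.04711 TB = 4.71100e+10 B.
6.98899e+9 − 4.71100e+10 ≈ -4.012e+10 B.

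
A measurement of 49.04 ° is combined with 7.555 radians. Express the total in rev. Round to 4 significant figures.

1.339 rev

49.04 ° = 0.136222 rev and 7.555 rad = 1.20242 rev.
0.136222 + 1.20242 ≈ 1.339 rev.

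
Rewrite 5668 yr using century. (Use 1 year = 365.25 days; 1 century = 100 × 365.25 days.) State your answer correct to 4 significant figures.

56.68 centuries

1 yr = 0.0100000 century.
5668 × 0.0100000 ≈ 56.68 century.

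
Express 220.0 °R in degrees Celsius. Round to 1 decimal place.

°R = (°C + 273.15) × 9/5.
Applying the formula gives -150.9 °C.

-150.9 °C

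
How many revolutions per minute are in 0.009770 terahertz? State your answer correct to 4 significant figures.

5.862e+11 rpm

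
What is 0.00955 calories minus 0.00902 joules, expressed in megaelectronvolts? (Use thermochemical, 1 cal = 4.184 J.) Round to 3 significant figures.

0.00955 cal = 2.49393 × 10^11 MeV and 0.00902 J = 5.62984 × 10^10 MeV.
2.49393 × 10^11 − 5.62984 × 10^10 ≈ 1.93 × 10^11 MeV.

1.93 × 10^11 MeV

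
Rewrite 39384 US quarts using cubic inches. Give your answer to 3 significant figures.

2.27 × 10^6 cubic inches

1 US quart = 57.7500 in³.
So 39384 × 57.7500 ≈ 2.27 × 10^6 in³.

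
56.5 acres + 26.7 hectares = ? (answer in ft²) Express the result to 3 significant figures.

5.34 × 10^6 square feet

56.5 acre = 2.46114 × 10^6 ft² and 26.7 ha = 2.87396 × 10^6 ft².
2.46114 × 10^6 + 2.87396 × 10^6 ≈ 5.34 × 10^6 ft².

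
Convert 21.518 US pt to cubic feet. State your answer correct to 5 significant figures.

0.35957 ft³

1 US pt = 0.0167101 ft³.
21.518 × 0.0167101 ≈ 0.35957 ft³.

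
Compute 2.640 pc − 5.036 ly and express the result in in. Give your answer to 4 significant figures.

1.331e+18 in

2.640 pc = 3.20716e+18 in and 5.036 ly = 1.87576e+18 in.
3.20716e+18 − 1.87576e+18 ≈ 1.331e+18 in.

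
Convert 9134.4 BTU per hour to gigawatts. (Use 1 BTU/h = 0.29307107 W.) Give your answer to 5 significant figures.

2.6770e-6 gigawatts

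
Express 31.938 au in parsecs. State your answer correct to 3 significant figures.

0.000155 parsecs

1 astronomical unit = 4.84814e-6 parsecs.
So 31.938 × 4.84814e-6 ≈ 0.000155 pc.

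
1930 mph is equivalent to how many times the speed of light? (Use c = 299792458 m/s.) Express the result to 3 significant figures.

1 mile per hour = 1.49116e-9 c.
So 1930 × 1.49116e-9 ≈ 2.88e-6 c.

2.88e-6 c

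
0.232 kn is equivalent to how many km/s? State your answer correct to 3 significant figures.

0.000119 km/s

1 knot = 0.000514444 km/s.
0.232 × 0.000514444 ≈ 0.000119 km/s.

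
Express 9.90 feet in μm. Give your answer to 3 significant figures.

3.02e+6 μm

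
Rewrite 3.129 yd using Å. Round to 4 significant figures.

2.861e+10 Å

1 yd = 9.14400e+9 angstroms.
So 3.129 × 9.14400e+9 ≈ 2.861e+10 Å.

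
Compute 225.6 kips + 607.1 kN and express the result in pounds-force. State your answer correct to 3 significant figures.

225.6 kip = 225600 lbf and 607.1 kN = 136482 lbf.
225600 + 136482 ≈ 362000 lbf.

362000 lbf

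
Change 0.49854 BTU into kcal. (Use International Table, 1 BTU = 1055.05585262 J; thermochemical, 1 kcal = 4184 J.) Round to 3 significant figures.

0.126 kcal

1 British thermal unit = 0.252164 kcal.
So 0.49854 × 0.252164 ≈ 0.126 kcal.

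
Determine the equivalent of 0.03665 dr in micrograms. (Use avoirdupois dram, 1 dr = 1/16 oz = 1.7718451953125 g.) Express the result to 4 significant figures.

64940 μg

1 dr = 1.77185e+6 μg.
0.03665 × 1.77185e+6 ≈ 64940 μg.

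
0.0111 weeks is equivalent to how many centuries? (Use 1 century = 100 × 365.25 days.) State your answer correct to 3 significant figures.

2.13e-6 centuries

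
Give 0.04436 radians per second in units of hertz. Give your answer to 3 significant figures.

0.00706 Hz

1 radian per second = 0.159155 hertz.
So 0.04436 × 0.159155 ≈ 0.00706 Hz.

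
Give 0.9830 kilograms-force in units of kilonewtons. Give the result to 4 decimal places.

1 kilogram-force = 0.00980665 kilonewtons.
So 0.9830 × 0.00980665 ≈ 0.0096 kN.

0.0096 kilonewtons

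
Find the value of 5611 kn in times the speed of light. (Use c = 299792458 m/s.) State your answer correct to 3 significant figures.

9.63 × 10^-6 times the speed of light

1 kn = 1.71600 × 10^-9 c.
Then 5611 × 1.71600 × 10^-9 ≈ 9.63 × 10^-6 c.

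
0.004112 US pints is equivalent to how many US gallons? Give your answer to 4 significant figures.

0.0005140 US gal

1 US pint = 0.125000 US gal.
Then 0.004112 × 0.125000 ≈ 0.0005140 US gal.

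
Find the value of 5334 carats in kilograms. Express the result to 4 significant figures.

1.067 kg

1 carat = 0.000200000 kilograms.
Then 5334 × 0.000200000 ≈ 1.067 kg.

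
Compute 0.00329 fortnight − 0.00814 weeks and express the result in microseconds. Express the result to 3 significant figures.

-9.43 × 10^8 microseconds

0.00329 fortnight = 3.97958 × 10^9 μs and 0.00814 wk = 4.92307 × 10^9 μs.
3.97958 × 10^9 − 4.92307 × 10^9 ≈ -9.43 × 10^8 μs.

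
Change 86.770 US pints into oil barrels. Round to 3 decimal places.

0.258 bbl

1 US pt = 0.00297619 oil barrels.
Thus 86.770 × 0.00297619 ≈ 0.258 bbl.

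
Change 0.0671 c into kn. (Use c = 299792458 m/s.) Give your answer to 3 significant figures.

3.91 × 10^7 kn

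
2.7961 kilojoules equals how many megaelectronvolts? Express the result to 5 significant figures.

1 kilojoule = 6.24151e+15 megaelectronvolts.
So 2.7961 × 6.24151e+15 ≈ 1.7452e+16 MeV.

1.7452e+16 MeV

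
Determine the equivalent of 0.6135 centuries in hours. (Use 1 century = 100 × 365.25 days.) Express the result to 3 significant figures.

538000 h

1 century = 876600 h.
Thus 0.6135 × 876600 ≈ 538000 h.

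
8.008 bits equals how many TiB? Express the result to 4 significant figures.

1 bit = 1.13687e-13 TiB.
Then 8.008 × 1.13687e-13 ≈ 9.104e-13 TiB.

9.104e-13 TiB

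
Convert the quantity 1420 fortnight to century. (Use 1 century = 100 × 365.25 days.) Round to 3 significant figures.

0.544 centuries

1 fortnight = 0.000383299 century.
Then 1420 × 0.000383299 ≈ 0.544 century.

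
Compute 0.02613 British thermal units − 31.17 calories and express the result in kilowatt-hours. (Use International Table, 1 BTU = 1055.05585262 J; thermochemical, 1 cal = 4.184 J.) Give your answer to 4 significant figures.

-2.857 × 10^-5 kWh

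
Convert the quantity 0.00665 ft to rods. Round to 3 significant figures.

1 ft = 0.0606061 rods.
0.00665 × 0.0606061 ≈ 0.000403 rod.

0.000403 rods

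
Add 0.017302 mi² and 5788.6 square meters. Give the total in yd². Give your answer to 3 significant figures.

0.017302 mi² = 53594.7 yd² and 5788.6 m² = 6923.11 yd².
53594.7 + 6923.11 ≈ 60500 yd².

60500 square yards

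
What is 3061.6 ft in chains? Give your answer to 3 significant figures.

46.4 chains

1 foot = 0.0151515 chains.
Then 3061.6 × 0.0151515 ≈ 46.4 chain.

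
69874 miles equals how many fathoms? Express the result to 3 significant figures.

6.15e+7 fathoms

1 mile = 880.000 fathoms.
So 69874 × 880.000 ≈ 6.15e+7 fathom.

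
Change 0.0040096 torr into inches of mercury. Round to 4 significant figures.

0.0001579 inHg

1 torr = 0.0393701 inches of mercury.
Then 0.0040096 × 0.0393701 ≈ 0.0001579 inHg.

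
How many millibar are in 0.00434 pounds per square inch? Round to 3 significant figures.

1 psi = 68.9476 mbar.
So 0.00434 × 68.9476 ≈ 0.299 mbar.

0.299 mbar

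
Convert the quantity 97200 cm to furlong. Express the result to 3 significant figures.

4.83 furlongs

1 cm = 4.97097e-5 furlongs.
Then 97200 × 4.97097e-5 ≈ 4.83 furlong.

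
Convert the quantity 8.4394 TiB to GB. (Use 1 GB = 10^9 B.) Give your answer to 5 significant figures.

1 TiB = 1099.51 GB.
8.4394 × 1099.51 ≈ 9279.2 GB.

9279.2 GB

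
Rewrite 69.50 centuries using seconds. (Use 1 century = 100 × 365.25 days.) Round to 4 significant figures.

2.193 × 10^11 seconds

1 century = 3.15576 × 10^9 s.
69.50 × 3.15576 × 10^9 ≈ 2.193 × 10^11 s.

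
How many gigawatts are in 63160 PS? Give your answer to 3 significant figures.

0.0465 gigawatts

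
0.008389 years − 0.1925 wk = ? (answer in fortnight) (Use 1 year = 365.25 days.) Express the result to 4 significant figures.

0.1226 fortnight

0.008389 yr = 0.218863 fortnight and 0.1925 wk = 0.0962500 fortnight.
0.218863 − 0.0962500 ≈ 0.1226 fortnight.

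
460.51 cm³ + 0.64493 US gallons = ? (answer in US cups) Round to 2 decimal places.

12.27 US cup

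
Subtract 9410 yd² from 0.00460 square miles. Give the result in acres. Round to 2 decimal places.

1.00 acre

0.00460 mi² = 2.94400 acre and 9410 yd² = 1.94421 acre.
2.94400 − 1.94421 ≈ 1.00 acre.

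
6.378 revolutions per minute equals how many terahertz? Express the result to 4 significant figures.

1.063e-13 terahertz

1 rpm = 1.66667e-14 THz.
Then 6.378 × 1.66667e-14 ≈ 1.063e-13 THz.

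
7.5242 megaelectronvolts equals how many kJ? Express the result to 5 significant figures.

1 megaelectronvolt = 1.60218 × 10^-16 kJ.
So 7.5242 × 1.60218 × 10^-16 ≈ 1.2055 × 10^-15 kJ.

1.2055 × 10^-15 kilojoules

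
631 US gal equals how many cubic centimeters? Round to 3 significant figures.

2.39 × 10^6 cm³

1 US gallon = 3785.41 cm³.
Then 631 × 3785.41 ≈ 2.39 × 10^6 cm³.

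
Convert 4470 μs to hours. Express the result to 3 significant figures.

1 μs = 2.77778e-10 hours.
Thus 4470 × 2.77778e-10 ≈ 1.24e-6 h.

1.24e-6 h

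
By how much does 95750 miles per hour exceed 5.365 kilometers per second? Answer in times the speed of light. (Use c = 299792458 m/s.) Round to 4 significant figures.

0.0001249 c

95750 mph = 0.000142779 c and 5.365 km/s = 1.78957 × 10^-5 c.
0.000142779 − 1.78957 × 10^-5 ≈ 0.0001249 c.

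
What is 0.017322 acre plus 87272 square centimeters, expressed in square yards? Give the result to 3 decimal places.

94.276 yd²

0.017322 acre = 83.8385 yd² and 87272 cm² = 10.4376 yd².
83.8385 + 10.4376 ≈ 94.276 yd².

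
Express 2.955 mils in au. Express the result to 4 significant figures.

5.017e-16 astronomical units

1 mil = 1.69789e-16 au.
Thus 2.955 × 1.69789e-16 ≈ 5.017e-16 au.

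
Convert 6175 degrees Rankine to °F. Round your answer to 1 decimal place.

5715.3 degrees Fahrenheit

°R = °F + 459.67.
Applying the formula gives 5715.3 °F.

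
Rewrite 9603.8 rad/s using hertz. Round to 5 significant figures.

1528.5 Hz

1 rad/s = 0.159155 Hz.
9603.8 × 0.159155 ≈ 1528.5 Hz.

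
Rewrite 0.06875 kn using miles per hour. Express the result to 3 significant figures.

1 kn = 1.15078 mph.
Thus 0.06875 × 1.15078 ≈ 0.0791 mph.

0.0791 mph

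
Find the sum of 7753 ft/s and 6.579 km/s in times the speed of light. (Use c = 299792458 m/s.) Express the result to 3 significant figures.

7753 ft/s = 7.88250e-6 c and 6.579 km/s = 2.19452e-5 c.
7.88250e-6 + 2.19452e-5 ≈ 2.98e-5 c.

2.98e-5 times the speed of light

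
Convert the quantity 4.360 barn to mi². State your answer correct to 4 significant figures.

1.683 × 10^-34 mi²

1 barn = 3.86102 × 10^-35 square miles.
Then 4.360 × 3.86102 × 10^-35 ≈ 1.683 × 10^-34 mi².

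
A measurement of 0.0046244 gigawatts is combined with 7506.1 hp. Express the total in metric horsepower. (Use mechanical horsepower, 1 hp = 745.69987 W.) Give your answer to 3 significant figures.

0.0046244 GW = 6287.43 PS and 7506.1 hp = 7610.21 PS.
6287.43 + 7610.21 ≈ 13900 PS.

13900 PS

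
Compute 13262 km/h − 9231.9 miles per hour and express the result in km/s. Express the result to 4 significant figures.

-0.4431 km/s

13262 km/h = 3.68389 km/s and 9231.9 mph = 4.12703 km/s.
3.68389 − 4.12703 ≈ -0.4431 km/s.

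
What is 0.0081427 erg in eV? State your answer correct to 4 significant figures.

5.082e+9 eV

1 erg = 6.24151e+11 eV.
0.0081427 × 6.24151e+11 ≈ 5.082e+9 eV.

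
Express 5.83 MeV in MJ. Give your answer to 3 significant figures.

9.34 × 10^-19 megajoules

1 megaelectronvolt = 1.60218 × 10^-19 MJ.
5.83 × 1.60218 × 10^-19 ≈ 9.34 × 10^-19 MJ.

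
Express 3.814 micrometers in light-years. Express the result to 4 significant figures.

1 micrometer = 1.05700e-22 light-years.
3.814 × 1.05700e-22 ≈ 4.031e-22 ly.

4.031e-22 light-years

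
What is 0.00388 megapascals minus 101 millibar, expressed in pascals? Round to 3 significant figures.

-6220 Pa

0.00388 MPa = 3880.00 Pa and 101 mbar = 10100.0 Pa.
3880.00 − 10100.0 ≈ -6220 Pa.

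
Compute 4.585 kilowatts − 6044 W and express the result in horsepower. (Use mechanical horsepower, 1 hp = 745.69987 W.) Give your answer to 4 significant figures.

4.585 kW = 6.14859 hp and 6044 W = 8.10514 hp.
6.14859 − 8.10514 ≈ -1.957 hp.

-1.957 horsepower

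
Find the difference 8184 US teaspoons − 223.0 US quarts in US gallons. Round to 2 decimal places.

-45.09 US gal

8184 US tsp = 10.65625 US gal and 223.0 US qt = 55.75000 US gal.
10.65625 − 55.75000 ≈ -45.09 US gal.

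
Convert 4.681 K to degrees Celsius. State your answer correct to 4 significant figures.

K = °C + 273.15.
Applying the formula gives -268.5 °C.

-268.5 °C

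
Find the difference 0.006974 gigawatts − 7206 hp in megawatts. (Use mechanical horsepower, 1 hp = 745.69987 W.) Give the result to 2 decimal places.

1.60 megawatts

0.006974 GW = 6.97400 MW and 7206 hp = 5.37351 MW.
6.97400 − 5.37351 ≈ 1.60 MW.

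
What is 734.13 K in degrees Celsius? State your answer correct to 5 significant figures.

K = °C + 273.15.
Applying the formula gives 460.98 °C.

460.98 °C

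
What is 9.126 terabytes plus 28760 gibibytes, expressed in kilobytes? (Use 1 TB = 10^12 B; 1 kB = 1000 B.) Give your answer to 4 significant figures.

9.126 TB = 9.12600e+9 kB and 28760 GiB = 3.08808e+10 kB.
9.12600e+9 + 3.08808e+10 ≈ 4.001e+10 kB.

4.001e+10 kilobytes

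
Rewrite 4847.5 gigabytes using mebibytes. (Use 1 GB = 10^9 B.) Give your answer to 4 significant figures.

4.623e+6 MiB

1 gigabyte = 953.674 MiB.
Then 4847.5 × 953.674 ≈ 4.623e+6 MiB.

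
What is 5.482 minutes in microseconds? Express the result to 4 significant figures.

3.289e+8 μs

1 min = 6.00000e+7 μs.
Thus 5.482 × 6.00000e+7 ≈ 3.289e+8 μs.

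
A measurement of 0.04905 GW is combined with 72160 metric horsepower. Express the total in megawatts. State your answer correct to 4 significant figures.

0.04905 GW = 49.0500 MW and 72160 PS = 53.0736 MW.
49.0500 + 53.0736 ≈ 102.1 MW.

102.1 megawatts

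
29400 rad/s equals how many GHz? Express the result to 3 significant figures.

1 rad/s = 1.59155e-10 GHz.
Thus 29400 × 1.59155e-10 ≈ 4.68e-6 GHz.

4.68e-6 gigahertz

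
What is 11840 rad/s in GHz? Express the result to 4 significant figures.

1.884 × 10^-6 gigahertz

1 rad/s = 1.59155 × 10^-10 GHz.
11840 × 1.59155 × 10^-10 ≈ 1.884 × 10^-6 GHz.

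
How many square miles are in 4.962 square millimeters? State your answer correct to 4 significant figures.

1.916 × 10^-12 square miles

1 square millimeter = 3.86102 × 10^-13 square miles.
Thus 4.962 × 3.86102 × 10^-13 ≈ 1.916 × 10^-12 mi².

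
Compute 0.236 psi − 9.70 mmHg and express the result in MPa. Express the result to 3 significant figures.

0.000334 MPa

0.236 psi = 0.00162716 MPa and 9.70 mmHg = 0.00129323 MPa.
0.00162716 − 0.00129323 ≈ 0.000334 MPa.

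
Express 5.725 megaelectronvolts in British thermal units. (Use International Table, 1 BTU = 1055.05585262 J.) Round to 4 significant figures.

8.694e-16 British thermal units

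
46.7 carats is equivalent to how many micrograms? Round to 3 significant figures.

9.34 × 10^6 micrograms

1 ct = 200000 μg.
Then 46.7 × 200000 ≈ 9.34 × 10^6 μg.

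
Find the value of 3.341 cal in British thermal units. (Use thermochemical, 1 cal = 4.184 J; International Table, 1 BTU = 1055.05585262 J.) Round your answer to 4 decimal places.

1 cal = 0.00396567 BTU.
Thus 3.341 × 0.00396567 ≈ 0.0132 BTU.

0.0132 BTU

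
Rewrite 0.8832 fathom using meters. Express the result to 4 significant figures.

1.615 m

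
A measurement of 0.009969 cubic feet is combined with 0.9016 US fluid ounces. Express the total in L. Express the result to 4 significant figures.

0.3090 liters

0.009969 ft³ = 0.282291 L and 0.9016 US fl oz = 0.0266635 L.
0.282291 + 0.0266635 ≈ 0.3090 L.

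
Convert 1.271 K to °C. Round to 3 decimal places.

K = °C + 273.15.
Applying the formula gives -271.879 °C.

-271.879 degrees Celsius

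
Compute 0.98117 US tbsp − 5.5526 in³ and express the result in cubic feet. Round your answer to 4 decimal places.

-0.0027 cubic feet

0.98117 US tbsp = 0.000512357 ft³ and 5.5526 in³ = 0.00321331 ft³.
0.000512357 − 0.00321331 ≈ -0.0027 ft³.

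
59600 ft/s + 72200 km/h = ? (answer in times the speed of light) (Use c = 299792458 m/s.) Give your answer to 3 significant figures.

59600 ft/s = 6.05955 × 10^-5 c and 72200 km/h = 6.68981 × 10^-5 c.
6.05955 × 10^-5 + 6.68981 × 10^-5 ≈ 0.000127 c.

0.000127 c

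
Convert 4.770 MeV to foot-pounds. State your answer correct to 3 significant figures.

5.64e-13 foot-pounds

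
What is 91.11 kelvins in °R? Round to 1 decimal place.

164.0 degrees Rankine

°R = K × 9/5.
Applying the formula gives 164.0 °R.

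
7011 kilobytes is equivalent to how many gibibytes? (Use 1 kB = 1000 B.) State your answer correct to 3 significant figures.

0.00653 GiB

1 kilobyte = 9.31323e-7 gibibytes.
7011 × 9.31323e-7 ≈ 0.00653 GiB.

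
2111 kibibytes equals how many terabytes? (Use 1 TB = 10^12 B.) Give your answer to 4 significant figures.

2.162e-6 terabytes

1 kibibyte = 1.02400e-9 TB.
So 2111 × 1.02400e-9 ≈ 2.162e-6 TB.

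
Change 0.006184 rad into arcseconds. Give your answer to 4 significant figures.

1276 arcseconds

1 rad = 206265 arcsec.
0.006184 × 206265 ≈ 1276 arcsec.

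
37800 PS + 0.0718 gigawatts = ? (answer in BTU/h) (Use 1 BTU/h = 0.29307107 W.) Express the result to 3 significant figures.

37800 PS = 9.48639e+7 BTU/h and 0.0718 GW = 2.44992e+8 BTU/h.
9.48639e+7 + 2.44992e+8 ≈ 3.40e+8 BTU/h.

3.40e+8 BTU/h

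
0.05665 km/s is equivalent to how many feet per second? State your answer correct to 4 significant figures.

1 kilometer per second = 3280.84 ft/s.
Thus 0.05665 × 3280.84 ≈ 185.9 ft/s.

185.9 feet per second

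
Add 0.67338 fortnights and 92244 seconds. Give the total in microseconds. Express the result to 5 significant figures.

0.67338 fortnight = 8.14520e+11 μs and 92244 s = 9.22440e+10 μs.
8.14520e+11 + 9.22440e+10 ≈ 9.0676e+11 μs.

9.0676e+11 microseconds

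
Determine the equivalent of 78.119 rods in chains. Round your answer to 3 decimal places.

1 rod = 0.250000 chains.
78.119 × 0.250000 ≈ 19.530 chain.

19.530 chain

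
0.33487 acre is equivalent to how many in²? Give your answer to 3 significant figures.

2.10e+6 in²

1 acre = 6.27264e+6 square inches.
So 0.33487 × 6.27264e+6 ≈ 2.10e+6 in².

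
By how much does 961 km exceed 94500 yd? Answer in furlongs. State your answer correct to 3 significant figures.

961 km = 4777.10 furlong and 94500 yd = 429.545 furlong.
4777.10 − 429.545 ≈ 4350 furlong.

4350 furlong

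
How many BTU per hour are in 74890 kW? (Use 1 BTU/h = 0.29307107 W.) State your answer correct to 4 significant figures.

1 kW = 3412.14 BTU per hour.
So 74890 × 3412.14 ≈ 2.555e+8 BTU/h.

2.555e+8 BTU per hour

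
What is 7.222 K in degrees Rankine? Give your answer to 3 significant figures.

13.0 degrees Rankine

°R = K × 9/5.
Applying the formula gives 13.0 °R.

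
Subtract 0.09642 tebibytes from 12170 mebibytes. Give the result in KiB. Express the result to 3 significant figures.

-9.11 × 10^7 KiB

12170 MiB = 1.24621 × 10^7 KiB and 0.09642 TiB = 1.03530 × 10^8 KiB.
1.24621 × 10^7 − 1.03530 × 10^8 ≈ -9.11 × 10^7 KiB.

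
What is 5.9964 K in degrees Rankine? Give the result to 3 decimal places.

°R = K × 9/5.
Applying the formula gives 10.794 °R.

10.794 °R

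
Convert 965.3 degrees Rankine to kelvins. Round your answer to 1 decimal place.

536.3 K

°R = K × 9/5.
Applying the formula gives 536.3 K.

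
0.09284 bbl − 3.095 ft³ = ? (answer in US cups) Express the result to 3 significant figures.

0.09284 bbl = 62.3885 US cup and 3.095 ft³ = 370.435 US cup.
62.3885 − 370.435 ≈ -308 US cup.

-308 US cups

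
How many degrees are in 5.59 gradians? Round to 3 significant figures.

5.03 degrees

1 gradian = 0.900000 degrees.
So 5.59 × 0.900000 ≈ 5.03 °.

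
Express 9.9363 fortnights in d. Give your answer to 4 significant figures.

139.1 days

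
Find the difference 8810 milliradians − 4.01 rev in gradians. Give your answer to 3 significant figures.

-1040 grad

8810 mrad = 560.862 grad and 4.01 rev = 1604.00 grad.
560.862 − 1604.00 ≈ -1040 grad.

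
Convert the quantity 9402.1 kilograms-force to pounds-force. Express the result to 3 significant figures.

20700 pounds-force

1 kilogram-force = 2.20462 lbf.
9402.1 × 2.20462 ≈ 20700 lbf.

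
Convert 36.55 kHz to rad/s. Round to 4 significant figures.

1 kilohertz = 6283.19 rad/s.
Thus 36.55 × 6283.19 ≈ 229700 rad/s.

229700 rad/s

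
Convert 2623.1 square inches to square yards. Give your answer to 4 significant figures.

2.024 square yards

1 in² = 0.000771605 square yards.
So 2623.1 × 0.000771605 ≈ 2.024 yd².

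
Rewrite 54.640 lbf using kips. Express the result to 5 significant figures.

1 pound-force = 0.00100000 kip.
54.640 × 0.00100000 ≈ 0.054640 kip.

0.054640 kip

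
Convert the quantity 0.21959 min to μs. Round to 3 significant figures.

1.32e+7 microseconds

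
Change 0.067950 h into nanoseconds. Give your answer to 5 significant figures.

2.4462e+11 nanoseconds

1 h = 3.60000e+12 ns.
Thus 0.067950 × 3.60000e+12 ≈ 2.4462e+11 ns.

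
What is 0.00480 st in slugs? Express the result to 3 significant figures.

0.00209 slugs

1 stone = 0.435133 slug.
Then 0.00480 × 0.435133 ≈ 0.00209 slug.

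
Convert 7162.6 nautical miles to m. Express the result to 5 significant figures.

1.3265e+7 m

1 nmi = 1852.00 m.
7162.6 × 1852.00 ≈ 1.3265e+7 m.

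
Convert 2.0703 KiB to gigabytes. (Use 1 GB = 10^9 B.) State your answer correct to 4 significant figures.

1 KiB = 1.02400e-6 gigabytes.
2.0703 × 1.02400e-6 ≈ 2.120e-6 GB.

2.120e-6 GB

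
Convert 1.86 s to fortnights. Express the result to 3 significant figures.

1.54e-6 fortnight

1 s = 8.26720e-7 fortnight.
Thus 1.86 × 8.26720e-7 ≈ 1.54e-6 fortnight.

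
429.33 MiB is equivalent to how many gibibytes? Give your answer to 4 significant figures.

0.4193 GiB

1 mebibyte = 0.0009765625 gibibytes.
429.33 × 0.0009765625 ≈ 0.4193 GiB.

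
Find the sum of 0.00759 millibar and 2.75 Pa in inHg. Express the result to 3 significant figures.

0.00104 inHg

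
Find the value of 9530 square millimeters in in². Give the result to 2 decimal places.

14.77 square inches

1 square millimeter = 0.00155000 in².
Then 9530 × 0.00155000 ≈ 14.77 in².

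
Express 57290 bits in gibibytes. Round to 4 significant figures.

1 bit = 1.16415e-10 gibibytes.
Thus 57290 × 1.16415e-10 ≈ 6.669e-6 GiB.

6.669e-6 GiB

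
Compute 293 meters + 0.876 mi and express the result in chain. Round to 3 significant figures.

293 m = 14.5649 chain and 0.876 mi = 70.0800 chain.
14.5649 + 70.0800 ≈ 84.6 chain.

84.6 chains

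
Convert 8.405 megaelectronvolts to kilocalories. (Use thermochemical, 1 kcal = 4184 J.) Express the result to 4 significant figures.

1 MeV = 3.82929e-17 kcal.
Then 8.405 × 3.82929e-17 ≈ 3.219e-16 kcal.

3.219e-16 kilocalories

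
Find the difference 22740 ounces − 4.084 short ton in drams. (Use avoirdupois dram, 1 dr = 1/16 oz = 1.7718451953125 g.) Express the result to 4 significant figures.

22740 oz = 363840 dr and 4.084 short ton = 2.09101e+6 dr.
363840 − 2.09101e+6 ≈ -1.727e+6 dr.

-1.727e+6 dr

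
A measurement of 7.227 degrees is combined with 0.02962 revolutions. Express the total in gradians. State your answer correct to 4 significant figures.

19.88 grad

7.227 ° = 8.03000 grad and 0.02962 rev = 11.8480 grad.
8.03000 + 11.8480 ≈ 19.88 grad.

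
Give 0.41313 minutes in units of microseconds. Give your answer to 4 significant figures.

2.479 × 10^7 μs

1 min = 6.00000 × 10^7 μs.
0.41313 × 6.00000 × 10^7 ≈ 2.479 × 10^7 μs.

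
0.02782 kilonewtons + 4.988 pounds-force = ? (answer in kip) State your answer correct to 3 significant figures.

0.0112 kip

0.02782 kN = 0.00625418 kip and 4.988 lbf = 0.00498800 kip.
0.00625418 + 0.00498800 ≈ 0.0112 kip.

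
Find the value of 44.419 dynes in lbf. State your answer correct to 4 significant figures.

1 dyn = 2.24809e-6 lbf.
So 44.419 × 2.24809e-6 ≈ 9.986e-5 lbf.

9.986e-5 lbf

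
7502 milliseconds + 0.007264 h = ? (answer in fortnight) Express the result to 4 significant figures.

2.782e-5 fortnights

7502 ms = 6.20205e-6 fortnight and 0.007264 h = 2.16190e-5 fortnight.
6.20205e-6 + 2.16190e-5 ≈ 2.782e-5 fortnight.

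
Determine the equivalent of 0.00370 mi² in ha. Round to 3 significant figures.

0.958 ha

1 mi² = 258.999 ha.
So 0.00370 × 258.999 ≈ 0.958 ha.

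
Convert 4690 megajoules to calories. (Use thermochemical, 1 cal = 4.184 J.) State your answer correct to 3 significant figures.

1 megajoule = 239006 calories.
4690 × 239006 ≈ 1.12e+9 cal.

1.12e+9 cal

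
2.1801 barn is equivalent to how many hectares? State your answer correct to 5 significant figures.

1 barn = 1.00000e-32 hectares.
So 2.1801 × 1.00000e-32 ≈ 2.1801e-32 ha.

2.1801e-32 hectares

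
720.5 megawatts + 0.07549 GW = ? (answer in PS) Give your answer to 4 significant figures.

1.082 × 10^6 PS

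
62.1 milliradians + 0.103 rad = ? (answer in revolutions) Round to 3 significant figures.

0.0263 rev

62.1 mrad = 0.00988352 rev and 0.103 rad = 0.0163930 rev.
0.00988352 + 0.0163930 ≈ 0.0263 rev.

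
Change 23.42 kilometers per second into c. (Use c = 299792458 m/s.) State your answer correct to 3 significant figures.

7.81 × 10^-5 c

1 kilometer per second = 3.33564 × 10^-6 times the speed of light.
Then 23.42 × 3.33564 × 10^-6 ≈ 7.81 × 10^-5 c.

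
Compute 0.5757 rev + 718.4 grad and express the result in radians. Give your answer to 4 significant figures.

0.5757 rev = 3.61723 rad and 718.4 grad = 11.2846 rad.
3.61723 + 11.2846 ≈ 14.90 rad.

14.90 rad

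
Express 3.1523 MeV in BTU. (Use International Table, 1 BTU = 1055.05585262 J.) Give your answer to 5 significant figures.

4.7870e-16 BTU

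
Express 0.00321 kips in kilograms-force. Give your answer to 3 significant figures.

1.46 kgf

1 kip = 453.592 kgf.
So 0.00321 × 453.592 ≈ 1.46 kgf.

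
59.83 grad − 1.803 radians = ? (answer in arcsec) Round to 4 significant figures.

-178000 arcseconds

59.83 grad = 193849 arcsec and 1.803 rad = 371895 arcsec.
193849 − 371895 ≈ -178000 arcsec.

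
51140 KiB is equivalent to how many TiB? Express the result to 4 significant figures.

4.763 × 10^-5 tebibytes

1 kibibyte = 9.31323 × 10^-10 tebibytes.
Thus 51140 × 9.31323 × 10^-10 ≈ 4.763 × 10^-5 TiB.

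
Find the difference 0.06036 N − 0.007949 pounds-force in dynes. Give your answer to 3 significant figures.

2500 dyn

0.06036 N = 6036.00 dyn and 0.007949 lbf = 3535.89 dyn.
6036.00 − 3535.89 ≈ 2500 dyn.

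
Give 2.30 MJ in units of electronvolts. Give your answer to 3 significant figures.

1 MJ = 6.24151 × 10^24 eV.
So 2.30 × 6.24151 × 10^24 ≈ 1.44 × 10^25 eV.

1.44 × 10^25 eV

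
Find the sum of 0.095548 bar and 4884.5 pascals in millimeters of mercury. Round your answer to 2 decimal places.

0.095548 bar = 71.6669 mmHg and 4884.5 Pa = 36.6368 mmHg.
71.6669 + 36.6368 ≈ 108.30 mmHg.

108.30 mmHg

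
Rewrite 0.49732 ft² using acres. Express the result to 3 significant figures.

1.14 × 10^-5 acre

1 square foot = 2.29568 × 10^-5 acres.
So 0.49732 × 2.29568 × 10^-5 ≈ 1.14 × 10^-5 acre.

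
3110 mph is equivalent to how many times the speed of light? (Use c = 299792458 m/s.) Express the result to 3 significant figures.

1 mile per hour = 1.49116 × 10^-9 c.
3110 × 1.49116 × 10^-9 ≈ 4.64 × 10^-6 c.

4.64 × 10^-6 times the speed of light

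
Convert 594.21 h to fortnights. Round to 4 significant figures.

1 h = 0.00297619 fortnights.
594.21 × 0.00297619 ≈ 1.768 fortnight.

1.768 fortnight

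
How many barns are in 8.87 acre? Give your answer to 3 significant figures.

1 acre = 4.04686 × 10^31 barn.
8.87 × 4.04686 × 10^31 ≈ 3.59 × 10^32 barn.

3.59 × 10^32 barn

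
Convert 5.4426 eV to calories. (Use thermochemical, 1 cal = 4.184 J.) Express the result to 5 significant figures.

1 electronvolt = 3.82929e-20 cal.
5.4426 × 3.82929e-20 ≈ 2.0841e-19 cal.

2.0841e-19 calories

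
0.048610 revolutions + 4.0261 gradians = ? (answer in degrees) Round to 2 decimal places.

21.12 °

0.048610 rev = 17.4996 ° and 4.0261 grad = 3.62349 °.
17.4996 + 3.62349 ≈ 21.12 °.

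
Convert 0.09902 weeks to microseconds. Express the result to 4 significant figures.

5.989 × 10^10 μs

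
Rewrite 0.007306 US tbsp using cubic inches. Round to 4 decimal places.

0.0066 in³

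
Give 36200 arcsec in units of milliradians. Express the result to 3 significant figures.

176 milliradians

1 arcsecond = 0.00484814 milliradians.
So 36200 × 0.00484814 ≈ 176 mrad.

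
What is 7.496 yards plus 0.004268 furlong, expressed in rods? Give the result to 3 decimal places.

7.496 yd = 1.36291 rod and 0.004268 furlong = 0.170720 rod.
1.36291 + 0.170720 ≈ 1.534 rod.

1.534 rod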